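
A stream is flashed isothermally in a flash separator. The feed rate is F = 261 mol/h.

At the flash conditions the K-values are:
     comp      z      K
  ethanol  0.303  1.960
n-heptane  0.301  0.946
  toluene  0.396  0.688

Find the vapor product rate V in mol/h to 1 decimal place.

V = 181.1 mol/h

Iterate (Newton) starting at ψ = 0.6:
  ψ = 0.600: g = 0.0158, g' = -0.172 → ψ = 0.692
  ψ = 0.692: g = 0.0004, g' = -0.164 → ψ = 0.694
Converged at ψ = 0.694.
Then V = ψ·F = 0.6939·261 = 181.1 mol/h and L = F − V = 79.9 mol/h.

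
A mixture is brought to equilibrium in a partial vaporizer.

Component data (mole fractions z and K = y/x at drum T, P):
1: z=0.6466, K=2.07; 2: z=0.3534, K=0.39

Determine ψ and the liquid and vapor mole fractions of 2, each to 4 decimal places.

Newton–Raphson from ψ = 0.5:
  ψ = 0.5000: g = 0.14055, g' = -0.5864 → ψ = 0.7397
  ψ = 0.7397: g = -0.00660, g' = -0.6673 → ψ = 0.7298
  ψ = 0.7298: g = -0.00003, g' = -0.6606 → ψ = 0.7297
Converged at ψ = 0.7297.
Compositions from xᵢ = zᵢ/(1+ψ(Kᵢ−1)), yᵢ = Kᵢxᵢ:
  1: x = 0.3631, y = 0.7516
  2: x = 0.6369, y = 0.2484

ψ = 0.7297, x_2 = 0.6369, y_2 = 0.2484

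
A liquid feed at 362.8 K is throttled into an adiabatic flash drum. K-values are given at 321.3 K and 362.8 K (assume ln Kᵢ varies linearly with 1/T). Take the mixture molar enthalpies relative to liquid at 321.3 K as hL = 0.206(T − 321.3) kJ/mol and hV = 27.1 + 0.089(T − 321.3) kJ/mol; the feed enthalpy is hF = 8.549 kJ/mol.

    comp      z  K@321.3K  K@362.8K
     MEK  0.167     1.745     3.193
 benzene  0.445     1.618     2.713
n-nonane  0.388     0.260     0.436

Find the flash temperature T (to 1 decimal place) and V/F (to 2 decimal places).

T = 324.0 K, V/F = 0.30

Adiabatic flash: solve Rachford–Rice at each trial T, then check hF = ψ·hV(T) + (1−ψ)·hL(T).
  T = 321.3 K: K = (1.745, 1.618, 0.260), RR gives ψ = 0.232, H_out = 6.286 kJ/mol
  T = 362.8 K: K = (3.193, 2.713, 0.436), RR gives ψ = 0.873, H_out = 27.970 kJ/mol
  T = 342.1 K: K = (2.406, 2.130, 0.342), RR gives ψ = 0.607, H_out = 19.258 kJ/mol
  T = 331.7 K: K = (2.059, 1.864, 0.300), RR gives ψ = 0.450, H_out = 13.784 kJ/mol
  T = 326.5 K: K = (1.898, 1.739, 0.279), RR gives ψ = 0.352, H_out = 10.407 kJ/mol
  T = 323.9 K: K = (1.821, 1.678, 0.270), RR gives ψ = 0.296, H_out = 8.462 kJ/mol
  T = 325.2 K: K = (1.859, 1.708, 0.274), RR gives ψ = 0.325, H_out = 9.460 kJ/mol
Linear interpolation between T = 323.9 (H_out = 8.462) and T = 325.2 (H_out = 9.460) on hF = 8.549 gives T ≈ 324.0 K, at which ψ = 0.30.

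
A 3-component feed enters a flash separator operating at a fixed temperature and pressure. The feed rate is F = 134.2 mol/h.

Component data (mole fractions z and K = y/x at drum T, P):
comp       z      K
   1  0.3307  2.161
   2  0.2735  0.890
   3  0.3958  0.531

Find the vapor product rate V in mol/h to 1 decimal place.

Material balance + equilibrium reduce to Σ zᵢ(Kᵢ−1)/(1+V/F(Kᵢ−1)) = 0.
g(0) = ΣzᵢKᵢ − 1 = 0.1682 and g(1) = 1 − Σzᵢ/Kᵢ = -0.2057, so a root lies in (0, 1).
Iterate (Newton) starting at V/F = 0.5:
  V/F = 0.5000: g = -0.03141, g' = -0.3307 → V/F = 0.4050
  V/F = 0.4050: g = 0.00049, g' = -0.3425 → V/F = 0.4065
Converged at V/F = 0.4065.
Then V = V/F·F = 0.4065·134.2 = 54.5 mol/h and L = F − V = 79.7 mol/h.

V = 54.5 mol/h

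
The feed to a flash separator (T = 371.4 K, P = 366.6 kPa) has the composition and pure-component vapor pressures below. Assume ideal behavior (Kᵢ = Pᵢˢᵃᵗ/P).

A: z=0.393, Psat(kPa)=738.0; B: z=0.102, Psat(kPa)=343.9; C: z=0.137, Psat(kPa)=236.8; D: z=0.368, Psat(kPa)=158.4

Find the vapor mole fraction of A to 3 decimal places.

y_A = 0.615

Raoult's law: Kᵢ = Pᵢˢᵃᵗ/P = Pᵢˢᵃᵗ/366.6.
  K_A = 738.0/366.6 = 2.01309, K_B = 343.9/366.6 = 0.93808, K_C = 236.8/366.6 = 0.64594, K_D = 158.4/366.6 = 0.43208
Material balance + equilibrium reduce to Σ zᵢ(Kᵢ−1)/(1+ψ(Kᵢ−1)) = 0.
Check two-phase: ΣzᵢKᵢ = 1.134 > 1 and Σzᵢ/Kᵢ = 1.368 > 1, so g(0) = 0.134 > 0 and g(1) = -0.368 < 0.
Newton–Raphson from ψ = 0.5:
  ψ = 0.500: g = -0.0931, g' = -0.435 → ψ = 0.286
  ψ = 0.286: g = -0.0013, g' = -0.433 → ψ = 0.283
Converged at ψ = 0.283.
Compositions from xᵢ = zᵢ/(1+ψ(Kᵢ−1)), yᵢ = Kᵢxᵢ:
  A: x = 0.305, y = 0.615
  B: x = 0.104, y = 0.097
  C: x = 0.152, y = 0.098
  D: x = 0.439, y = 0.189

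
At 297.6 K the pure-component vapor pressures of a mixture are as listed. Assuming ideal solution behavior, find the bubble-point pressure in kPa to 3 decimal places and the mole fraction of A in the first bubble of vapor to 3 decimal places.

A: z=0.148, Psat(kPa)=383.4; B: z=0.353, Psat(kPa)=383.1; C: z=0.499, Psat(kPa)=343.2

At the bubble point ψ → 0, so ΣzᵢKᵢ = 1 with Kᵢ = Pᵢˢᵃᵗ/P ⇒ P = ΣzᵢPᵢˢᵃᵗ.
P = 0.148·383.4 + 0.353·383.1 + 0.499·343.2 = 363.234 kPa
yᵢ = zᵢPᵢˢᵃᵗ/P ⇒ y_A = 0.148·383.4/363.234 = 0.156

Pbub = 363.234 kPa, y_A = 0.156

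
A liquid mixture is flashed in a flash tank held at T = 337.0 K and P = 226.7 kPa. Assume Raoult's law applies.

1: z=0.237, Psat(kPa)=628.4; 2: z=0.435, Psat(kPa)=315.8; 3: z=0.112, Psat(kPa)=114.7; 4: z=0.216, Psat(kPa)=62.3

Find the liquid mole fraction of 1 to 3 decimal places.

x_1 = 0.117

Raoult's law: Kᵢ = Pᵢˢᵃᵗ/P = Pᵢˢᵃᵗ/226.7.
  K_1 = 628.4/226.7 = 2.77195, K_2 = 315.8/226.7 = 1.39303, K_3 = 114.7/226.7 = 0.50596, K_4 = 62.3/226.7 = 0.27481
Material balance + equilibrium reduce to Σ zᵢ(Kᵢ−1)/(1+ψ(Kᵢ−1)) = 0.
Feasibility: ΣzᵢKᵢ = 1.379, Σzᵢ/Kᵢ = 1.405 — both > 1, two phases present.
Newton–Raphson from ψ = 0.61:
  ψ = 0.610: g = -0.0204, g' = -0.637 → ψ = 0.578
  ψ = 0.578: g = -0.0003, g' = -0.616 → ψ = 0.577
Converged at ψ = 0.577.
Compositions from xᵢ = zᵢ/(1+ψ(Kᵢ−1)), yᵢ = Kᵢxᵢ:
  1: x = 0.117, y = 0.325
  2: x = 0.355, y = 0.494
  3: x = 0.157, y = 0.079
  4: x = 0.372, y = 0.102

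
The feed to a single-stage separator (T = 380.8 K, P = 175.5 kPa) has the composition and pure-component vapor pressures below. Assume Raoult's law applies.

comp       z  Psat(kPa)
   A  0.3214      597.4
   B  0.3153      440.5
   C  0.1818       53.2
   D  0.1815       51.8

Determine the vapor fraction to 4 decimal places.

ψ = 0.7174

Raoult's law: Kᵢ = Pᵢˢᵃᵗ/P = Pᵢˢᵃᵗ/175.5.
  K_A = 597.4/175.5 = 3.403989, K_B = 440.5/175.5 = 2.509972, K_C = 53.2/175.5 = 0.303134, K_D = 51.8/175.5 = 0.295157
Let ψ = V/F and solve Σ zᵢ(Kᵢ−1)/(1+ψ(Kᵢ−1)) = 0.
Check two-phase: ΣzᵢKᵢ = 1.9941 > 1 and Σzᵢ/Kᵢ = 1.4347 > 1, so g(0) = 0.9941 > 0 and g(1) = -0.4347 < 0.
Iterate (Newton) starting at ψ = 0.48:
  ψ = 0.4800: g = 0.25104, g' = -1.0473 → ψ = 0.7197
  ψ = 0.7197: g = -0.00264, g' = -1.1410 → ψ = 0.7174
Converged at ψ = 0.7174.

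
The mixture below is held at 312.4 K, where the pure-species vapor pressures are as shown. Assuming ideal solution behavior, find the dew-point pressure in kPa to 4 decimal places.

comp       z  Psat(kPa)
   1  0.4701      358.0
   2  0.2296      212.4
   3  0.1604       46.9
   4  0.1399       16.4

At the dew point ψ → 1, so Σzᵢ/Kᵢ = 1 with Kᵢ = Pᵢˢᵃᵗ/P ⇒ 1/P = Σzᵢ/Pᵢˢᵃᵗ.
1/P = 0.4701/358.0 + 0.2296/212.4 + 0.1604/46.9 + 0.1399/16.4 = 0.0143446 ⇒ P = 69.7125 kPa

Pdew = 69.7125 kPa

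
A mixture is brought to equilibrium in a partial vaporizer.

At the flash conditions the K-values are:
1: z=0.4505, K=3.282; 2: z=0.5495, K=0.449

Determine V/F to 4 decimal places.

V/F = 0.5768

Rachford–Rice: g(V/F) = Σ zᵢ(Kᵢ−1)/(1+V/F(Kᵢ−1)) = 0.
Check two-phase: ΣzᵢKᵢ = 1.7253 > 1 and Σzᵢ/Kᵢ = 1.3611 > 1, so g(0) = 0.7253 > 0 and g(1) = -0.3611 < 0.
Iterate (Newton) starting at V/F = 0.3:
  V/F = 0.3000: g = 0.24752, g' = -1.0661 → V/F = 0.5322
  V/F = 0.5322: g = 0.03586, g' = -0.8124 → V/F = 0.5763
  V/F = 0.5763: g = 0.00039, g' = -0.7959 → V/F = 0.5768
Converged at V/F = 0.5768.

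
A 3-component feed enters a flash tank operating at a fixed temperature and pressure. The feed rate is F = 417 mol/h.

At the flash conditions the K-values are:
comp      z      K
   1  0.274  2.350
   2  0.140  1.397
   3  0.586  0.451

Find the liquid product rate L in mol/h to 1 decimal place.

Iterate (Newton) starting at ψ = 0.5:
  ψ = 0.500: g = -0.1762, g' = -0.529 → ψ = 0.167
Converged at ψ = 0.167.
Then V = ψ·F = 0.1666·417 = 69.5 mol/h and L = F − V = 347.5 mol/h.

L = 347.5 mol/h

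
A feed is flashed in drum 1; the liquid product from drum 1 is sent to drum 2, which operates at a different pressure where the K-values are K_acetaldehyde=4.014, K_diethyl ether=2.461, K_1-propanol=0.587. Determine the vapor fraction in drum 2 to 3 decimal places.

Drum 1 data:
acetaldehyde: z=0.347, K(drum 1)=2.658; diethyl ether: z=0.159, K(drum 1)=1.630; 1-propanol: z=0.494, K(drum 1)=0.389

V/F (drum 2) = 0.493

Drum 1:
Newton iteration, ψ₁⁰ = 0.5:
  ψ₁ = 0.500: g = -0.0439, g' = -0.704 → ψ₁ = 0.438
Converged at ψ₁ = 0.438.
Drum-1 compositions:
  acetaldehyde: x = 0.201, y = 0.535
  diethyl ether: x = 0.125, y = 0.203
  1-propanol: x = 0.674, y = 0.262
Drum-2 feed = drum-1 liquid: z₂ = (0.2011, 0.1246, 0.6742).
Drum 2:
Material balance + equilibrium reduce to Σ zᵢ(Kᵢ−1)/(1+ψ₂(Kᵢ−1)) = 0.
Check two-phase: ΣzᵢKᵢ = 1.510 > 1 and Σzᵢ/Kᵢ = 1.249 > 1, so g(0) = 0.510 > 0 and g(1) = -0.249 < 0.
Iterate (Newton) starting at ψ₂ = 0.51:
  ψ₂ = 0.510: g = -0.0095, g' = -0.556 → ψ₂ = 0.493
Converged at ψ₂ = 0.493.
  acetaldehyde: x = 0.081, y = 0.325
  diethyl ether: x = 0.072, y = 0.178
  1-propanol: x = 0.847, y = 0.497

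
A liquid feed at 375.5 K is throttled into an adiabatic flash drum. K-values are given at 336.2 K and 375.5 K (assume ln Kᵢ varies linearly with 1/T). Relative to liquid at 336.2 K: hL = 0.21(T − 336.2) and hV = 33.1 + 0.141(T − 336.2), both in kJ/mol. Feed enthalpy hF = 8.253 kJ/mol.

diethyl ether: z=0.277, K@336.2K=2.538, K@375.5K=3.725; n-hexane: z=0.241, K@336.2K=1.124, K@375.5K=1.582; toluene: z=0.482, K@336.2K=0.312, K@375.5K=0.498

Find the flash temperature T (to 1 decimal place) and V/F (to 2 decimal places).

Adiabatic flash: solve Rachford–Rice at each trial T, then check hF = ψ·hV(T) + (1−ψ)·hL(T).
  T = 336.2 K: K = (2.538, 1.124, 0.312), RR gives ψ = 0.158, H_out = 5.229 kJ/mol
  T = 375.5 K: K = (3.725, 1.582, 0.498), RR gives ψ = 0.676, H_out = 28.795 kJ/mol
  T = 355.9 K: K = (3.109, 1.347, 0.400), RR gives ψ = 0.414, H_out = 17.267 kJ/mol
  T = 346.0 K: K = (2.816, 1.233, 0.354), RR gives ψ = 0.289, H_out = 11.413 kJ/mol
  T = 341.1 K: K = (2.675, 1.178, 0.333), RR gives ψ = 0.225, H_out = 8.390 kJ/mol
  T = 338.6 K: K = (2.605, 1.150, 0.322), RR gives ψ = 0.191, H_out = 6.798 kJ/mol
  T = 339.9 K: K = (2.641, 1.165, 0.328), RR gives ψ = 0.209, H_out = 7.631 kJ/mol
Linear interpolation between T = 339.9 (H_out = 7.631) and T = 341.1 (H_out = 8.390) on hF = 8.253 gives T ≈ 340.9 K, at which ψ = 0.22.

T = 340.9 K, V/F = 0.22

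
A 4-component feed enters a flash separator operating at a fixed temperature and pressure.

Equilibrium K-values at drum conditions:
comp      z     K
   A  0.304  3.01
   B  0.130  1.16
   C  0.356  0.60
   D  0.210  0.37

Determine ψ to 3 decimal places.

ψ = 0.420

Let ψ = V/F and solve Σ zᵢ(Kᵢ−1)/(1+ψ(Kᵢ−1)) = 0.
Feasibility: ΣzᵢKᵢ = 1.357, Σzᵢ/Kᵢ = 1.374 — both > 1, two phases present.
Iterate (Newton) starting at ψ = 0.5:
  ψ = 0.500: g = -0.0471, g' = -0.575 → ψ = 0.418
  ψ = 0.418: g = 0.0009, g' = -0.601 → ψ = 0.420
Converged at ψ = 0.420.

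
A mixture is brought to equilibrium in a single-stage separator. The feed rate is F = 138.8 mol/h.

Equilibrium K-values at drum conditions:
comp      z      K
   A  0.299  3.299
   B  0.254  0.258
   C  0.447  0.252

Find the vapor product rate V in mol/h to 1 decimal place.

Newton–Raphson from ψ = 0.42:
  ψ = 0.420: g = -0.4116, g' = -1.236 → ψ = 0.087
  ψ = 0.087: g = 0.0138, g' = -1.543 → ψ = 0.096
Converged at ψ = 0.096.
Then V = ψ·F = 0.0960·138.8 = 13.3 mol/h and L = F − V = 125.5 mol/h.

V = 13.3 mol/h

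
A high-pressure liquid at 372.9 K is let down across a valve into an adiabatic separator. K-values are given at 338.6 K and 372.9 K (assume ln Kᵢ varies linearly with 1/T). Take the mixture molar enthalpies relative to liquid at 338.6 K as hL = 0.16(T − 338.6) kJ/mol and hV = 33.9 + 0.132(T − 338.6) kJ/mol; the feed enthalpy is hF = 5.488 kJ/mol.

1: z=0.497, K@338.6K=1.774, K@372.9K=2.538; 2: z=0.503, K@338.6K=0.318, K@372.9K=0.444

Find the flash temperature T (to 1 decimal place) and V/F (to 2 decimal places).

Adiabatic flash: solve Rachford–Rice at each trial T, then check hF = ψ·hV(T) + (1−ψ)·hL(T).
  T = 338.6 K: K = (1.774, 0.318), RR gives ψ = 0.079, H_out = 2.674 kJ/mol
  T = 372.9 K: K = (2.538, 0.444), RR gives ψ = 0.567, H_out = 24.159 kJ/mol
  T = 355.8 K: K = (2.141, 0.379), RR gives ψ = 0.360, H_out = 14.769 kJ/mol
  T = 347.2 K: K = (1.954, 0.348), RR gives ψ = 0.235, H_out = 9.276 kJ/mol
  T = 342.9 K: K = (1.863, 0.333), RR gives ψ = 0.162, H_out = 6.157 kJ/mol
  T = 340.8 K: K = (1.819, 0.326), RR gives ψ = 0.123, H_out = 4.509 kJ/mol
Linear interpolation between T = 340.8 (H_out = 4.509) and T = 342.9 (H_out = 6.157) on hF = 5.488 gives T ≈ 342.0 K, at which ψ = 0.15.

T = 342.0 K, V/F = 0.15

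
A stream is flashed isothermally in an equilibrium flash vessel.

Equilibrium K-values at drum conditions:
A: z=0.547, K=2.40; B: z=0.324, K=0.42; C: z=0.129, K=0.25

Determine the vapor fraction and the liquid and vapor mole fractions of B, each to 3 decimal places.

ψ = 0.540, x_B = 0.472, y_B = 0.198

Rachford–Rice: g(ψ) = Σ zᵢ(Kᵢ−1)/(1+ψ(Kᵢ−1)) = 0.
Check two-phase: ΣzᵢKᵢ = 1.481 > 1 and Σzᵢ/Kᵢ = 1.515 > 1, so g(0) = 0.481 > 0 and g(1) = -0.515 < 0.
Iterate (Newton) starting at ψ = 0.5:
  ψ = 0.500: g = 0.0310, g' = -0.773 → ψ = 0.540
Converged at ψ = 0.540.
Compositions from xᵢ = zᵢ/(1+ψ(Kᵢ−1)), yᵢ = Kᵢxᵢ:
  A: x = 0.312, y = 0.748
  B: x = 0.472, y = 0.198
  C: x = 0.217, y = 0.054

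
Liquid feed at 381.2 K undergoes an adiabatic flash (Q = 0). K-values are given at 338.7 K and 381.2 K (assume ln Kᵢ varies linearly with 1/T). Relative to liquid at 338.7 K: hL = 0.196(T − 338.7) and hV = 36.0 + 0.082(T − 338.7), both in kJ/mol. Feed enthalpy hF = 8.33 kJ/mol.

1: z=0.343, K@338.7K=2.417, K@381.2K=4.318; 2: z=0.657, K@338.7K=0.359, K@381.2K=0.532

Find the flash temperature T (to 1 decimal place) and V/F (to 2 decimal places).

T = 347.4 K, V/F = 0.19

Adiabatic flash: solve Rachford–Rice at each trial T, then check hF = ψ·hV(T) + (1−ψ)·hL(T).
  T = 338.7 K: K = (2.417, 0.359), RR gives ψ = 0.071, H_out = 2.572 kJ/mol
  T = 381.2 K: K = (4.318, 0.532), RR gives ψ = 0.535, H_out = 24.995 kJ/mol
  T = 359.9 K: K = (3.284, 0.442), RR gives ψ = 0.327, H_out = 15.136 kJ/mol
  T = 349.3 K: K = (2.831, 0.400), RR gives ψ = 0.212, H_out = 9.465 kJ/mol
  T = 344.0 K: K = (2.619, 0.379), RR gives ψ = 0.147, H_out = 6.225 kJ/mol
  T = 346.6 K: K = (2.721, 0.389), RR gives ψ = 0.180, H_out = 7.858 kJ/mol
  T = 348.0 K: K = (2.778, 0.394), RR gives ψ = 0.197, H_out = 8.702 kJ/mol
Linear interpolation between T = 346.6 (H_out = 7.858) and T = 348.0 (H_out = 8.702) on hF = 8.33 gives T ≈ 347.4 K, at which ψ = 0.19.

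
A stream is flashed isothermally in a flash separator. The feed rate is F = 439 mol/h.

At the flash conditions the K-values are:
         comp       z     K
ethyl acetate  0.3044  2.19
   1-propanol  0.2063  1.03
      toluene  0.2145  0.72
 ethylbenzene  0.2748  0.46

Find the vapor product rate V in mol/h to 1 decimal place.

Material balance + equilibrium reduce to Σ zᵢ(Kᵢ−1)/(1+ψ(Kᵢ−1)) = 0.
Check two-phase: ΣzᵢKᵢ = 1.1600 > 1 and Σzᵢ/Kᵢ = 1.2346 > 1, so g(0) = 0.1600 > 0 and g(1) = -0.2346 < 0.
Newton iteration, ψ⁰ = 0.54:
  ψ = 0.5400: g = -0.05362, g' = -0.3430 → ψ = 0.3837
  ψ = 0.3837: g = 0.00035, g' = -0.3520 → ψ = 0.3847
Converged at ψ = 0.3847.
Then V = ψ·F = 0.3847·439 = 168.9 mol/h and L = F − V = 270.1 mol/h.

V = 168.9 mol/h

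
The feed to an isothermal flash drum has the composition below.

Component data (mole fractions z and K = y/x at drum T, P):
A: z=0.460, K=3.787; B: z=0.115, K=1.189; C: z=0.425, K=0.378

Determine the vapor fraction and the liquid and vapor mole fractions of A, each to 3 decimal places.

ψ = 0.684, x_A = 0.158, y_A = 0.599

Newton iteration, ψ⁰ = 0.51:
  ψ = 0.510: g = 0.1621, g' = -0.966 → ψ = 0.678
  ψ = 0.678: g = 0.0059, g' = -0.923 → ψ = 0.684
Converged at ψ = 0.684.
Compositions from xᵢ = zᵢ/(1+ψ(Kᵢ−1)), yᵢ = Kᵢxᵢ:
  A: x = 0.158, y = 0.599
  B: x = 0.102, y = 0.121
  C: x = 0.740, y = 0.280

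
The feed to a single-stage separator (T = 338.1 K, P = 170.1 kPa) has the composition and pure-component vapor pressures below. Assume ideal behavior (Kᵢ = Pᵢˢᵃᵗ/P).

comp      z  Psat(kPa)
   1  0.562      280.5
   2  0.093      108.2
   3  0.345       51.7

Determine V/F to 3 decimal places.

Raoult's law: Kᵢ = Pᵢˢᵃᵗ/P = Pᵢˢᵃᵗ/170.1.
  K_1 = 280.5/170.1 = 1.64903, K_2 = 108.2/170.1 = 0.63610, K_3 = 51.7/170.1 = 0.30394
Material balance + equilibrium reduce to Σ zᵢ(Kᵢ−1)/(1+V/F(Kᵢ−1)) = 0.
g(0) = ΣzᵢKᵢ − 1 = 0.091 and g(1) = 1 − Σzᵢ/Kᵢ = -0.622, so a root lies in (0, 1).
Iterate (Newton) starting at V/F = 0.5:
  V/F = 0.500: g = -0.1343, g' = -0.547 → V/F = 0.254
  V/F = 0.254: g = -0.0160, g' = -0.436 → V/F = 0.218
  V/F = 0.218: g = -0.0001, g' = -0.428 → V/F = 0.217
Converged at V/F = 0.217.

V/F = 0.217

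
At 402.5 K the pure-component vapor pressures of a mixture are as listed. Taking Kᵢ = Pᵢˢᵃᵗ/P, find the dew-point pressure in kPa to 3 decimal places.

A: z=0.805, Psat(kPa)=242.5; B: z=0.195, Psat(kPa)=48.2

Pdew = 135.773 kPa

At the dew point ψ → 1, so Σzᵢ/Kᵢ = 1 with Kᵢ = Pᵢˢᵃᵗ/P ⇒ 1/P = Σzᵢ/Pᵢˢᵃᵗ.
1/P = 0.805/242.5 + 0.195/48.2 = 0.007365 ⇒ P = 135.773 kPa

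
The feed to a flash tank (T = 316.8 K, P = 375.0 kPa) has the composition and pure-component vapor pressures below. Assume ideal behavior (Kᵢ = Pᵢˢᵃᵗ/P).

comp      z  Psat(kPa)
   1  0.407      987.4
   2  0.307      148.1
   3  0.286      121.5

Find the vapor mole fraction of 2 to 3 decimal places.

y_2 = 0.145

Raoult's law: Kᵢ = Pᵢˢᵃᵗ/P = Pᵢˢᵃᵗ/375.0.
  K_1 = 987.4/375.0 = 2.63307, K_2 = 148.1/375.0 = 0.39493, K_3 = 121.5/375.0 = 0.32400
Newton–Raphson from V/F = 0.5:
  V/F = 0.500: g = -0.1925, g' = -0.858 → V/F = 0.276
  V/F = 0.276: g = -0.0023, g' = -0.875 → V/F = 0.273
Converged at V/F = 0.273.
Compositions from xᵢ = zᵢ/(1+V/F(Kᵢ−1)), yᵢ = Kᵢxᵢ:
  1: x = 0.281, y = 0.741
  2: x = 0.368, y = 0.145
  3: x = 0.351, y = 0.114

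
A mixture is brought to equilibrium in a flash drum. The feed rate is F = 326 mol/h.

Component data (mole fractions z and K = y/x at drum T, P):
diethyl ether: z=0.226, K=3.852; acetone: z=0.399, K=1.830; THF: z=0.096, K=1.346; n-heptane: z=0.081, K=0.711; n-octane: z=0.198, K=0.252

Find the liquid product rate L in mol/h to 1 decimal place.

Let ψ = V/F and solve Σ zᵢ(Kᵢ−1)/(1+ψ(Kᵢ−1)) = 0.
Check two-phase: ΣzᵢKᵢ = 1.837 > 1 and Σzᵢ/Kᵢ = 1.248 > 1, so g(0) = 0.837 > 0 and g(1) = -0.248 < 0.
Newton–Raphson from ψ = 0.5:
  ψ = 0.500: g = 0.2641, g' = -0.750 → ψ = 0.852
  ψ = 0.852: g = -0.0320, g' = -1.112 → ψ = 0.823
  ψ = 0.823: g = -0.0012, g' = -1.030 → ψ = 0.822
Converged at ψ = 0.822.
Then V = ψ·F = 0.8222·326 = 268.0 mol/h and L = F − V = 58.0 mol/h.

L = 58.0 mol/h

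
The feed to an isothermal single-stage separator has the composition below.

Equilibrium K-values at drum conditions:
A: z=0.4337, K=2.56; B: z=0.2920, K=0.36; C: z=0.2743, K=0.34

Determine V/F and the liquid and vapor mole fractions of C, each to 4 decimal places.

V/F = 0.3045, x_C = 0.3433, y_C = 0.1167

Material balance + equilibrium reduce to Σ zᵢ(Kᵢ−1)/(1+V/F(Kᵢ−1)) = 0.
Feasibility: ΣzᵢKᵢ = 1.3087, Σzᵢ/Kᵢ = 1.7873 — both > 1, two phases present.
Newton iteration, V/F⁰ = 0.5:
  V/F = 0.5000: g = -0.16493, g' = -0.8579 → V/F = 0.3078
  V/F = 0.3078: g = -0.00279, g' = -0.8554 → V/F = 0.3045
Converged at V/F = 0.3045.
Compositions from xᵢ = zᵢ/(1+V/F(Kᵢ−1)), yᵢ = Kᵢxᵢ:
  A: x = 0.2940, y = 0.7527
  B: x = 0.3627, y = 0.1306
  C: x = 0.3433, y = 0.1167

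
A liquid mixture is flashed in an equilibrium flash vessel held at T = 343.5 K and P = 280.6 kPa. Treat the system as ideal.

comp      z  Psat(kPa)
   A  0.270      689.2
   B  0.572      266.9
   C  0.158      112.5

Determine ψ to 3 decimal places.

Raoult's law: Kᵢ = Pᵢˢᵃᵗ/P = Pᵢˢᵃᵗ/280.6.
  K_A = 689.2/280.6 = 2.45617, K_B = 266.9/280.6 = 0.95118, K_C = 112.5/280.6 = 0.40093
Newton iteration, ψ⁰ = 0.5:
  ψ = 0.500: g = 0.0638, g' = -0.309 → ψ = 0.707
  ψ = 0.707: g = 0.0007, g' = -0.311 → ψ = 0.709
Converged at ψ = 0.709.

ψ = 0.709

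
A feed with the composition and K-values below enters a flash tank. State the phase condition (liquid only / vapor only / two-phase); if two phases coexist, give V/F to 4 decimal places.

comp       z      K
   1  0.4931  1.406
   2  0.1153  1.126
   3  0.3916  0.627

two-phase, V/F = 0.5038

ΣzᵢKᵢ = 1.0687; Σzᵢ/Kᵢ = 1.0777.
Both exceed 1, so a two-phase solution exists.
Material balance + equilibrium reduce to Σ zᵢ(Kᵢ−1)/(1+ψ(Kᵢ−1)) = 0.
Newton iteration, ψ⁰ = 0.5:
  ψ = 0.5000: g = 0.00053, g' = -0.1401 → ψ = 0.5038
Converged at ψ = 0.5038.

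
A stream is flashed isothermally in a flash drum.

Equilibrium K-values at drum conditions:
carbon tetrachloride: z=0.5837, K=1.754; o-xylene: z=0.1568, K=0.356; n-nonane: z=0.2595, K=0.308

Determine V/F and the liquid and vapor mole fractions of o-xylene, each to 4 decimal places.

V/F = 0.3137, x_o-xylene = 0.1965, y_o-xylene = 0.0700

Newton iteration, V/F⁰ = 0.32:
  V/F = 0.3200: g = -0.00328, g' = -0.5236 → V/F = 0.3137
Converged at V/F = 0.3137.
Compositions from xᵢ = zᵢ/(1+V/F(Kᵢ−1)), yᵢ = Kᵢxᵢ:
  carbon tetrachloride: x = 0.4720, y = 0.8280
  o-xylene: x = 0.1965, y = 0.0700
  n-nonane: x = 0.3315, y = 0.1021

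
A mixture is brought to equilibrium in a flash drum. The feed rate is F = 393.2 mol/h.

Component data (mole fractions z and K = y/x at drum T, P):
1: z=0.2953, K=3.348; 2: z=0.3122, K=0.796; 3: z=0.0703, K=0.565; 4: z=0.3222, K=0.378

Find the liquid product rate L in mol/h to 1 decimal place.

L = 244.7 mol/h

Rachford–Rice: g(ψ) = Σ zᵢ(Kᵢ−1)/(1+ψ(Kᵢ−1)) = 0.
Feasibility: ΣzᵢKᵢ = 1.3987, Σzᵢ/Kᵢ = 1.4572 — both > 1, two phases present.
Iterate (Newton) starting at ψ = 0.5:
  ψ = 0.5000: g = -0.08194, g' = -0.6449 → ψ = 0.3729
  ψ = 0.3729: g = 0.00329, g' = -0.7082 → ψ = 0.3776
Converged at ψ = 0.3776.
Then V = ψ·F = 0.3776·393.2 = 148.5 mol/h and L = F − V = 244.7 mol/h.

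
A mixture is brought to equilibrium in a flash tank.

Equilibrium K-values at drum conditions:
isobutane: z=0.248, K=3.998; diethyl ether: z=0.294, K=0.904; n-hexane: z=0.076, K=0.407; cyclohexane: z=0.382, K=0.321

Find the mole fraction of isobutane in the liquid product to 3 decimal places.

x_isobutane = 0.135

Rachford–Rice: g(V/F) = Σ zᵢ(Kᵢ−1)/(1+V/F(Kᵢ−1)) = 0.
Feasibility: ΣzᵢKᵢ = 1.411, Σzᵢ/Kᵢ = 1.764 — both > 1, two phases present.
Newton iteration, V/F⁰ = 0.5:
  V/F = 0.500: g = -0.1889, g' = -0.818 → V/F = 0.269
  V/F = 0.269: g = 0.0117, g' = -0.987 → V/F = 0.281
Converged at V/F = 0.281.
Compositions from xᵢ = zᵢ/(1+V/F(Kᵢ−1)), yᵢ = Kᵢxᵢ:
  isobutane: x = 0.135, y = 0.538
  diethyl ether: x = 0.302, y = 0.273
  n-hexane: x = 0.091, y = 0.037
  cyclohexane: x = 0.472, y = 0.152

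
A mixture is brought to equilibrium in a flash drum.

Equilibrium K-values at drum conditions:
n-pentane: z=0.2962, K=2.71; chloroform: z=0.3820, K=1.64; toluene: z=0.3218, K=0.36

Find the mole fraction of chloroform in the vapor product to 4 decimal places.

y_chloroform = 0.4256

Material balance + equilibrium reduce to Σ zᵢ(Kᵢ−1)/(1+β(Kᵢ−1)) = 0.
Feasibility: ΣzᵢKᵢ = 1.5450, Σzᵢ/Kᵢ = 1.2361 — both > 1, two phases present.
Iterate (Newton) starting at β = 0.5:
  β = 0.5000: g = 0.15539, g' = -0.6266 → β = 0.7480
  β = 0.7480: g = -0.00752, g' = -0.7234 → β = 0.7376
  β = 0.7376: g = -0.00005, g' = -0.7145 → β = 0.7375
Converged at β = 0.7375.
Compositions from xᵢ = zᵢ/(1+β(Kᵢ−1)), yᵢ = Kᵢxᵢ:
  n-pentane: x = 0.1310, y = 0.3550
  chloroform: x = 0.2595, y = 0.4256
  toluene: x = 0.6095, y = 0.2194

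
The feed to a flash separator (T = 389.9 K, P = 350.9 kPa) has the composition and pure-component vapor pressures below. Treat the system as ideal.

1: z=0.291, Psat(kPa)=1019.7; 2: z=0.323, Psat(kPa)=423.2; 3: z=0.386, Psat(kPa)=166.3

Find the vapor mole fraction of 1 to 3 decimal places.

y_1 = 0.379

Raoult's law: Kᵢ = Pᵢˢᵃᵗ/P = Pᵢˢᵃᵗ/350.9.
  K_1 = 1019.7/350.9 = 2.90596, K_2 = 423.2/350.9 = 1.20604, K_3 = 166.3/350.9 = 0.47392
Rachford–Rice: g(ψ) = Σ zᵢ(Kᵢ−1)/(1+ψ(Kᵢ−1)) = 0.
g(0) = ΣzᵢKᵢ − 1 = 0.418 and g(1) = 1 − Σzᵢ/Kᵢ = -0.182, so a root lies in (0, 1).
Newton iteration, ψ⁰ = 0.5:
  ψ = 0.500: g = 0.0688, g' = -0.485 → ψ = 0.642
  ψ = 0.642: g = 0.0017, g' = -0.468 → ψ = 0.645
Converged at ψ = 0.645.
Compositions from xᵢ = zᵢ/(1+ψ(Kᵢ−1)), yᵢ = Kᵢxᵢ:
  1: x = 0.130, y = 0.379
  2: x = 0.285, y = 0.344
  3: x = 0.584, y = 0.277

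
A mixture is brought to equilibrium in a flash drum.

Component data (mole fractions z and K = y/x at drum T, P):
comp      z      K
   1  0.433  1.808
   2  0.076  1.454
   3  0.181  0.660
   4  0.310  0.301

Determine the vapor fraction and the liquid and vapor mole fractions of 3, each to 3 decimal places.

ψ = 0.233, x_3 = 0.197, y_3 = 0.130

Let ψ = V/F and solve Σ zᵢ(Kᵢ−1)/(1+ψ(Kᵢ−1)) = 0.
Check two-phase: ΣzᵢKᵢ = 1.106 > 1 and Σzᵢ/Kᵢ = 1.596 > 1, so g(0) = 0.106 > 0 and g(1) = -0.596 < 0.
Newton iteration, ψ⁰ = 0.5:
  ψ = 0.500: g = -0.1299, g' = -0.542 → ψ = 0.260
  ψ = 0.260: g = -0.0125, g' = -0.457 → ψ = 0.233
Converged at ψ = 0.233.
Compositions from xᵢ = zᵢ/(1+ψ(Kᵢ−1)), yᵢ = Kᵢxᵢ:
  1: x = 0.364, y = 0.659
  2: x = 0.069, y = 0.100
  3: x = 0.197, y = 0.130
  4: x = 0.370, y = 0.111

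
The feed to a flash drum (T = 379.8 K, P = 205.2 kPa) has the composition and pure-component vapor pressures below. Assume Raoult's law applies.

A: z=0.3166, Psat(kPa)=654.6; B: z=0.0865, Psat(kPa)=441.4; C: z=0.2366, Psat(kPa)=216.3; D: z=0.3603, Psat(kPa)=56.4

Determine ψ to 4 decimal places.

Raoult's law: Kᵢ = Pᵢˢᵃᵗ/P = Pᵢˢᵃᵗ/205.2.
  K_A = 654.6/205.2 = 3.190058, K_B = 441.4/205.2 = 2.151072, K_C = 216.3/205.2 = 1.054094, K_D = 56.4/205.2 = 0.274854
Material balance + equilibrium reduce to Σ zᵢ(Kᵢ−1)/(1+ψ(Kᵢ−1)) = 0.
g(0) = ΣzᵢKᵢ − 1 = 0.5445 and g(1) = 1 − Σzᵢ/Kᵢ = -0.6748, so a root lies in (0, 1).
Newton iteration, ψ⁰ = 0.5:
  ψ = 0.5000: g = -0.00326, g' = -0.8591 → ψ = 0.4962
Converged at ψ = 0.4962.

ψ = 0.4962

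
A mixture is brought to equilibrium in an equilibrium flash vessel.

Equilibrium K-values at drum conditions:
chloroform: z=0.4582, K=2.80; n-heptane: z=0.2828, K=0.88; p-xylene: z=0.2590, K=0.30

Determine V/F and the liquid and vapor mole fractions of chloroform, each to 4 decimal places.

Material balance + equilibrium reduce to Σ zᵢ(Kᵢ−1)/(1+V/F(Kᵢ−1)) = 0.
Feasibility: ΣzᵢKᵢ = 1.6095, Σzᵢ/Kᵢ = 1.3483 — both > 1, two phases present.
Iterate (Newton) starting at V/F = 0.31:
  V/F = 0.3100: g = 0.26258, g' = -0.8230 → V/F = 0.6291
  V/F = 0.6291: g = 0.02614, g' = -0.7365 → V/F = 0.6646
  V/F = 0.6646: g = -0.00033, g' = -0.7563 → V/F = 0.6641
Converged at V/F = 0.6641.
Compositions from xᵢ = zᵢ/(1+V/F(Kᵢ−1)), yᵢ = Kᵢxᵢ:
  chloroform: x = 0.2087, y = 0.5844
  n-heptane: x = 0.3073, y = 0.2704
  p-xylene: x = 0.4840, y = 0.1452

V/F = 0.6641, x_chloroform = 0.2087, y_chloroform = 0.5844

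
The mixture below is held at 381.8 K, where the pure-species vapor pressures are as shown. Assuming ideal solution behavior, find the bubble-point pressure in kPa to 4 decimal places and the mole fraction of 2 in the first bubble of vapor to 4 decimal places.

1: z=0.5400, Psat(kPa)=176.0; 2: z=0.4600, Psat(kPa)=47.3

At the bubble point ψ → 0, so ΣzᵢKᵢ = 1 with Kᵢ = Pᵢˢᵃᵗ/P ⇒ P = ΣzᵢPᵢˢᵃᵗ.
P = 0.5400·176.0 + 0.4600·47.3 = 116.7980 kPa
yᵢ = zᵢPᵢˢᵃᵗ/P ⇒ y_2 = 0.4600·47.3/116.7980 = 0.1863

Pbub = 116.7980 kPa, y_2 = 0.1863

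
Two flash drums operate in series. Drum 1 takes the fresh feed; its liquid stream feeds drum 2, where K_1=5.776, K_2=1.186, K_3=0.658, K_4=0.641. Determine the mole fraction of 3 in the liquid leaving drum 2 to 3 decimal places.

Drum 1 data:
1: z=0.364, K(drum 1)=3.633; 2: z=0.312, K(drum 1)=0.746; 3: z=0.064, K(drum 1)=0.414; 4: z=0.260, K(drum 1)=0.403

Drum 1:
Rachford–Rice: g(ψ₁) = Σ zᵢ(Kᵢ−1)/(1+ψ₁(Kᵢ−1)) = 0.
g(0) = ΣzᵢKᵢ − 1 = 0.686 and g(1) = 1 − Σzᵢ/Kᵢ = -0.318, so a root lies in (0, 1).
Newton iteration, ψ₁⁰ = 0.65:
  ψ₁ = 0.650: g = -0.0557, g' = -0.677 → ψ₁ = 0.568
  ψ₁ = 0.568: g = 0.0005, g' = -0.694 → ψ₁ = 0.569
Converged at ψ₁ = 0.569.
Drum-1 compositions:
  1: x = 0.146, y = 0.530
  2: x = 0.365, y = 0.272
  3: x = 0.096, y = 0.040
  4: x = 0.394, y = 0.159
Drum-2 feed = drum-1 liquid: z₂ = (0.1458, 0.3647, 0.0960, 0.3936).
Drum 2:
Material balance + equilibrium reduce to Σ zᵢ(Kᵢ−1)/(1+ψ₂(Kᵢ−1)) = 0.
g(0) = ΣzᵢKᵢ − 1 = 0.590 and g(1) = 1 − Σzᵢ/Kᵢ = -0.093, so a root lies in (0, 1).
Iterate (Newton) starting at ψ₂ = 0.5:
  ψ₂ = 0.500: g = 0.0558, g' = -0.392 → ψ₂ = 0.642
  ψ₂ = 0.642: g = 0.0061, g' = -0.315 → ψ₂ = 0.661
  ψ₂ = 0.661: g = 0.0001, g' = -0.308 → ψ₂ = 0.662
Converged at ψ₂ = 0.662.
  1: x = 0.035, y = 0.202
  2: x = 0.325, y = 0.385
  3: x = 0.124, y = 0.082
  4: x = 0.516, y = 0.331

x_3 (drum 2) = 0.124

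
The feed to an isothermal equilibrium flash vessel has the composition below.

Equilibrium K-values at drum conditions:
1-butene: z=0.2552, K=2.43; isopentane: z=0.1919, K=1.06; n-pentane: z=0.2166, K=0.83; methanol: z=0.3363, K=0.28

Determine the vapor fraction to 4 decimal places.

ψ = 0.1546

Material balance + equilibrium reduce to Σ zᵢ(Kᵢ−1)/(1+ψ(Kᵢ−1)) = 0.
Feasibility: ΣzᵢKᵢ = 1.0975, Σzᵢ/Kᵢ = 1.7481 — both > 1, two phases present.
Newton–Raphson from ψ = 0.42:
  ψ = 0.4200: g = -0.14752, g' = -0.5699 → ψ = 0.1611
  ψ = 0.1611: g = -0.00377, g' = -0.5751 → ψ = 0.1546
Converged at ψ = 0.1546.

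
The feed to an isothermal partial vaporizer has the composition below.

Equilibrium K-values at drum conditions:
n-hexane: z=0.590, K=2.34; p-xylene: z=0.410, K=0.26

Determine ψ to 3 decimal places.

Let ψ = V/F and solve Σ zᵢ(Kᵢ−1)/(1+ψ(Kᵢ−1)) = 0.
g(0) = ΣzᵢKᵢ − 1 = 0.487 and g(1) = 1 − Σzᵢ/Kᵢ = -0.829, so a root lies in (0, 1).
Binary case is linear: z₁(K₁−1)(1+ψ(K₂−1)) + z₂(K₂−1)(1+ψ(K₁−1)) = 0
⇒ ψ = [z₁(K₁−1)+z₂(K₂−1)] / [−(K₁−1)(K₂−1)] = 0.4872/0.9916 = 0.491

ψ = 0.491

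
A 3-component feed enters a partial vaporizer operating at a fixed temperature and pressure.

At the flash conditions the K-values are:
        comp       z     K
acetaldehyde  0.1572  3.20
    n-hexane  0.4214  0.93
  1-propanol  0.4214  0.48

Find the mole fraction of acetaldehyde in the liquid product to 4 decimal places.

Rachford–Rice: g(ψ) = Σ zᵢ(Kᵢ−1)/(1+ψ(Kᵢ−1)) = 0.
Feasibility: ΣzᵢKᵢ = 1.0972, Σzᵢ/Kᵢ = 1.3802 — both > 1, two phases present.
Newton iteration, ψ⁰ = 0.61:
  ψ = 0.6100: g = -0.20407, g' = -0.3854 → ψ = 0.0805
  ψ = 0.0805: g = 0.03547, g' = -0.6754 → ψ = 0.1330
  ψ = 0.1330: g = 0.00239, g' = -0.5890 → ψ = 0.1370
Converged at ψ = 0.1370.
Compositions from xᵢ = zᵢ/(1+ψ(Kᵢ−1)), yᵢ = Kᵢxᵢ:
  acetaldehyde: x = 0.1208, y = 0.3865
  n-hexane: x = 0.4255, y = 0.3957
  1-propanol: x = 0.4537, y = 0.2178

x_acetaldehyde = 0.1208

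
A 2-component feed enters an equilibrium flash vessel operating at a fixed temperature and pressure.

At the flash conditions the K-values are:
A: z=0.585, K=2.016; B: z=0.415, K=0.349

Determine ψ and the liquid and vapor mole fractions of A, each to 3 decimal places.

Rachford–Rice: g(ψ) = Σ zᵢ(Kᵢ−1)/(1+ψ(Kᵢ−1)) = 0.
g(0) = ΣzᵢKᵢ − 1 = 0.324 and g(1) = 1 − Σzᵢ/Kᵢ = -0.479, so a root lies in (0, 1).
Newton iteration, ψ⁰ = 0.5:
  ψ = 0.500: g = -0.0064, g' = -0.652 → ψ = 0.490
Converged at ψ = 0.490.
Compositions from xᵢ = zᵢ/(1+ψ(Kᵢ−1)), yᵢ = Kᵢxᵢ:
  A: x = 0.391, y = 0.787
  B: x = 0.609, y = 0.213

ψ = 0.490, x_A = 0.391, y_A = 0.787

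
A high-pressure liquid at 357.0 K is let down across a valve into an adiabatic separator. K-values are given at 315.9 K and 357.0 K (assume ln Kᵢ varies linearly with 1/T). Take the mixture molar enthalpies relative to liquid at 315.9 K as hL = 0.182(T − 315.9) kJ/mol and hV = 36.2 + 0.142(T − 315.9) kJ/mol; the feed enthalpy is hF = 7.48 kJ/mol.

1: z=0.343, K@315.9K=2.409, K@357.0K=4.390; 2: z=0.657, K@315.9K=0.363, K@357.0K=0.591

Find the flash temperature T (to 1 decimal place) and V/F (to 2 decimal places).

Adiabatic flash: solve Rachford–Rice at each trial T, then check hF = ψ·hV(T) + (1−ψ)·hL(T).
  T = 315.9 K: K = (2.409, 0.363), RR gives ψ = 0.072, H_out = 2.613 kJ/mol
  T = 357.0 K: K = (4.390, 0.591), RR gives ψ = 0.645, H_out = 29.763 kJ/mol
  T = 336.4 K: K = (3.310, 0.470), RR gives ψ = 0.363, H_out = 16.557 kJ/mol
  T = 326.1 K: K = (2.836, 0.414), RR gives ψ = 0.228, H_out = 10.010 kJ/mol
  T = 321.0 K: K = (2.617, 0.388), RR gives ψ = 0.154, H_out = 6.485 kJ/mol
  T = 323.6 K: K = (2.727, 0.401), RR gives ψ = 0.193, H_out = 8.317 kJ/mol
  T = 322.3 K: K = (2.672, 0.395), RR gives ψ = 0.174, H_out = 7.411 kJ/mol
Linear interpolation between T = 322.3 (H_out = 7.411) and T = 323.6 (H_out = 8.317) on hF = 7.48 gives T ≈ 322.4 K, at which ψ = 0.18.

T = 322.4 K, V/F = 0.18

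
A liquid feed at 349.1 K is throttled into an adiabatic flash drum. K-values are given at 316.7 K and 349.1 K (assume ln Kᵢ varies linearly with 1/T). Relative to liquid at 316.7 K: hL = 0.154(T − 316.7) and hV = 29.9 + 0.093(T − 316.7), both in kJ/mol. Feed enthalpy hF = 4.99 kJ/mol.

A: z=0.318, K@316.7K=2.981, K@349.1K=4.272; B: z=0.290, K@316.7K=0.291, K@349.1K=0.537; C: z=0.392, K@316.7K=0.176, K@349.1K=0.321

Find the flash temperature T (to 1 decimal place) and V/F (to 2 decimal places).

T = 324.3 K, V/F = 0.13

Adiabatic flash: solve Rachford–Rice at each trial T, then check hF = ψ·hV(T) + (1−ψ)·hL(T).
  T = 316.7 K: K = (2.981, 0.291, 0.176), RR gives ψ = 0.066, H_out = 1.970 kJ/mol
  T = 349.1 K: K = (4.272, 0.537, 0.321), RR gives ψ = 0.329, H_out = 14.175 kJ/mol
  T = 332.9 K: K = (3.600, 0.401, 0.241), RR gives ψ = 0.197, H_out = 8.194 kJ/mol
  T = 324.8 K: K = (3.284, 0.343, 0.207), RR gives ψ = 0.133, H_out = 5.172 kJ/mol
  T = 320.8 K: K = (3.132, 0.317, 0.191), RR gives ψ = 0.101, H_out = 3.622 kJ/mol
  T = 322.8 K: K = (3.208, 0.330, 0.199), RR gives ψ = 0.117, H_out = 4.404 kJ/mol
Linear interpolation between T = 322.8 (H_out = 4.404) and T = 324.8 (H_out = 5.172) on hF = 4.99 gives T ≈ 324.3 K, at which ψ = 0.13.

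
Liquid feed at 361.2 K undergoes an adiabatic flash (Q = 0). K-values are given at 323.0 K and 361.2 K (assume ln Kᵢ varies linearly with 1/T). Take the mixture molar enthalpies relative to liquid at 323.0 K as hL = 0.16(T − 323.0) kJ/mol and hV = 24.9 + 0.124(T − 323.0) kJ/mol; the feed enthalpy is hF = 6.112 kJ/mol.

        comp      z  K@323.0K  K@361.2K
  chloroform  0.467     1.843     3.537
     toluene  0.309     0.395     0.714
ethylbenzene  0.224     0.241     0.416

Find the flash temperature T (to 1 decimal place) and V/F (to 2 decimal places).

Adiabatic flash: solve Rachford–Rice at each trial T, then check hF = ψ·hV(T) + (1−ψ)·hL(T).
  T = 323.0 K: K = (1.843, 0.395, 0.241), RR gives ψ = 0.065, H_out = 1.609 kJ/mol
  T = 361.2 K: K = (3.537, 0.714, 0.416), RR gives ψ = 0.848, H_out = 26.066 kJ/mol
  T = 342.1 K: K = (2.600, 0.540, 0.321), RR gives ψ = 0.501, H_out = 15.178 kJ/mol
  T = 332.6 K: K = (2.202, 0.464, 0.280), RR gives ψ = 0.314, H_out = 9.245 kJ/mol
  T = 327.8 K: K = (2.017, 0.429, 0.260), RR gives ψ = 0.201, H_out = 5.746 kJ/mol
  T = 330.2 K: K = (2.108, 0.446, 0.270), RR gives ψ = 0.260, H_out = 7.557 kJ/mol
Linear interpolation between T = 327.8 (H_out = 5.746) and T = 330.2 (H_out = 7.557) on hF = 6.112 gives T ≈ 328.3 K, at which ψ = 0.21.

T = 328.3 K, V/F = 0.21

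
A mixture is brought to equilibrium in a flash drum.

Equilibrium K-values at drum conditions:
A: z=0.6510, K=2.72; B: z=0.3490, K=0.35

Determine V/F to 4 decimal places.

Rachford–Rice: g(V/F) = Σ zᵢ(Kᵢ−1)/(1+V/F(Kᵢ−1)) = 0.
g(0) = ΣzᵢKᵢ − 1 = 0.8929 and g(1) = 1 − Σzᵢ/Kᵢ = -0.2365, so a root lies in (0, 1).
Binary case is linear: z₁(K₁−1)(1+V/F(K₂−1)) + z₂(K₂−1)(1+V/F(K₁−1)) = 0
⇒ V/F = [z₁(K₁−1)+z₂(K₂−1)] / [−(K₁−1)(K₂−1)] = 0.89287/1.11800 = 0.7986

V/F = 0.7986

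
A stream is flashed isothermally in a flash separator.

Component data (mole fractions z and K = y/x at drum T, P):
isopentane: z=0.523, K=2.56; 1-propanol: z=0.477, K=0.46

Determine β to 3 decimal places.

Binary case is linear: z₁(K₁−1)(1+β(K₂−1)) + z₂(K₂−1)(1+β(K₁−1)) = 0
⇒ β = [z₁(K₁−1)+z₂(K₂−1)] / [−(K₁−1)(K₂−1)] = 0.5583/0.8424 = 0.663

β = 0.663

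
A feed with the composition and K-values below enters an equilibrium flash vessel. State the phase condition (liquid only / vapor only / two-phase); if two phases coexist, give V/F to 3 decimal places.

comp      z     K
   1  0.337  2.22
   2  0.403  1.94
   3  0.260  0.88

ΣzᵢKᵢ = 1.759; Σzᵢ/Kᵢ = 0.655.
Since Σzᵢ/Kᵢ < 1 the mixture is above its dew point — single vapor phase.

vapor only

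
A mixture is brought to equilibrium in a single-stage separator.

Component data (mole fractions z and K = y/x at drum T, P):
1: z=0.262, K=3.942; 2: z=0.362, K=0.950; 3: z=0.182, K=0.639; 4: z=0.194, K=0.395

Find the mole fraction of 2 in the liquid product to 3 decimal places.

Newton iteration, ψ⁰ = 0.62:
  ψ = 0.620: g = -0.0182, g' = -0.507 → ψ = 0.584
Converged at ψ = 0.584.
Compositions from xᵢ = zᵢ/(1+ψ(Kᵢ−1)), yᵢ = Kᵢxᵢ:
  1: x = 0.096, y = 0.380
  2: x = 0.373, y = 0.354
  3: x = 0.231, y = 0.147
  4: x = 0.300, y = 0.119

x_2 = 0.373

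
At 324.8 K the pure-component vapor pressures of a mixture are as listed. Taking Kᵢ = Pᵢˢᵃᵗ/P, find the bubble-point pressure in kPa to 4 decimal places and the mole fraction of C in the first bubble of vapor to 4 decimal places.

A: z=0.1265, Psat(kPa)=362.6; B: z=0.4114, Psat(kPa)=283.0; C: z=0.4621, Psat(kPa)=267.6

Pbub = 285.9531 kPa, y_C = 0.4324

At the bubble point ψ → 0, so ΣzᵢKᵢ = 1 with Kᵢ = Pᵢˢᵃᵗ/P ⇒ P = ΣzᵢPᵢˢᵃᵗ.
P = 0.1265·362.6 + 0.4114·283.0 + 0.4621·267.6 = 285.9531 kPa
yᵢ = zᵢPᵢˢᵃᵗ/P ⇒ y_C = 0.4621·267.6/285.9531 = 0.4324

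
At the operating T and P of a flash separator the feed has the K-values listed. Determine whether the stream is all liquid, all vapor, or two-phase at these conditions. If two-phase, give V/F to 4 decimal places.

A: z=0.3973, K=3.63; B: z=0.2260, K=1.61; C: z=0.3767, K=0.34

ΣzᵢKᵢ = 1.9341; Σzᵢ/Kᵢ = 1.3578.
Both exceed 1, so a two-phase solution exists.
Rachford–Rice: g(ψ) = Σ zᵢ(Kᵢ−1)/(1+ψ(Kᵢ−1)) = 0.
Iterate (Newton) starting at ψ = 0.58:
  ψ = 0.5800: g = 0.11277, g' = -0.9075 → ψ = 0.7043
  ψ = 0.7043: g = -0.00176, g' = -0.9518 → ψ = 0.7024
Converged at ψ = 0.7024.

two-phase, V/F = 0.7024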